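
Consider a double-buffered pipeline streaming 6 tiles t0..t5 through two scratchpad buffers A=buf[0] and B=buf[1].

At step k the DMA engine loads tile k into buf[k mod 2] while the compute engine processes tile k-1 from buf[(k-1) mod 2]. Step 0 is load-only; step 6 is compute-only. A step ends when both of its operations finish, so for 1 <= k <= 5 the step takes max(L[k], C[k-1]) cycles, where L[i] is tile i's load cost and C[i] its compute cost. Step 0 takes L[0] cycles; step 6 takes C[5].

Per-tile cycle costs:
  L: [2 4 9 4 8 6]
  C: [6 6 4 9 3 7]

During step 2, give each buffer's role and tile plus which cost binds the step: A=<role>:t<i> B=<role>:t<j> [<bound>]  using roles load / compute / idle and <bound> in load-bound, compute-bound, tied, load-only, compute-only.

step 2: A=load:t2 B=compute:t1 [load-bound]

k=0 load=t0/2c comp=- wait=2 total=2
k=1 load=t1/4c comp=t0/6c wait=6 total=8
k=2 load=t2/9c comp=t1/6c wait=9 total=17
k=3 load=t3/4c comp=t2/4c wait=4 total=21
k=4 load=t4/8c comp=t3/9c wait=9 total=30
k=5 load=t5/6c comp=t4/3c wait=6 total=36
k=6 load=- comp=t5/7c wait=7 total=43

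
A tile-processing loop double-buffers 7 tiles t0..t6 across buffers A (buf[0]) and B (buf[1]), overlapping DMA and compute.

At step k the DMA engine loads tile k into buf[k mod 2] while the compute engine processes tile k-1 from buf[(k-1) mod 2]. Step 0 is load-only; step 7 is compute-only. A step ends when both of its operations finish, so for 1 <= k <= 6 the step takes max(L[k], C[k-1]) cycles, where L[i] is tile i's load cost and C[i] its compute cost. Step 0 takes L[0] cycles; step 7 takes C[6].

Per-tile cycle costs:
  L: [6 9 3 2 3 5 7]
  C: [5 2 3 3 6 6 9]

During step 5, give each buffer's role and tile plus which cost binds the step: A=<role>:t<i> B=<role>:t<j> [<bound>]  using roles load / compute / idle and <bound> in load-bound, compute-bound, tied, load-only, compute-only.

step 5: A=compute:t4 B=load:t5 [compute-bound]

step 0: L[0]=6 → dur=6, Σ=6 | A=load:t0 B=idle [load-only]
step 1: L[1]=9 C[0]=5 → dur=9, Σ=15 | A=compute:t0 B=load:t1 [load-bound]
step 2: L[2]=3 C[1]=2 → dur=3, Σ=18 | A=load:t2 B=compute:t1 [load-bound]
step 3: L[3]=2 C[2]=3 → dur=3, Σ=21 | A=compute:t2 B=load:t3 [compute-bound]
step 4: L[4]=3 C[3]=3 → dur=3, Σ=24 | A=load:t4 B=compute:t3 [tied]
step 5: L[5]=5 C[4]=6 → dur=6, Σ=30 | A=compute:t4 B=load:t5 [compute-bound]
step 6: L[6]=7 C[5]=6 → dur=7, Σ=37 | A=load:t6 B=compute:t5 [load-bound]
step 7: C[6]=9 → dur=9, Σ=46 | A=compute:t6 B=idle [compute-only]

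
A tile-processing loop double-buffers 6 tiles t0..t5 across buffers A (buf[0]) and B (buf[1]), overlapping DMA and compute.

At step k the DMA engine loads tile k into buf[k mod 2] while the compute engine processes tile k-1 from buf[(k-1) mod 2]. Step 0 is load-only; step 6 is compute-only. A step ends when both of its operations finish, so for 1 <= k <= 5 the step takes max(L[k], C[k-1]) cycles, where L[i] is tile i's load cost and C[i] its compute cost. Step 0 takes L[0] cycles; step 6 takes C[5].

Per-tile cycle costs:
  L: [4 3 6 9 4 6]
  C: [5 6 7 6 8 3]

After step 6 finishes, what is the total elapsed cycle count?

  0. 4=4c; end=4; A:t0 B:-
  1. max(3,5)=5c; end=9; A:t0 B:t1
  2. max(6,6)=6c; end=15; A:t2 B:t1
  3. max(9,7)=9c; end=24; A:t2 B:t3
  4. max(4,6)=6c; end=30; A:t4 B:t3
  5. max(6,8)=8c; end=38; A:t4 B:t5
  6. 3=3c; end=41; A:t4 B:t5

end_cycle[6] = 41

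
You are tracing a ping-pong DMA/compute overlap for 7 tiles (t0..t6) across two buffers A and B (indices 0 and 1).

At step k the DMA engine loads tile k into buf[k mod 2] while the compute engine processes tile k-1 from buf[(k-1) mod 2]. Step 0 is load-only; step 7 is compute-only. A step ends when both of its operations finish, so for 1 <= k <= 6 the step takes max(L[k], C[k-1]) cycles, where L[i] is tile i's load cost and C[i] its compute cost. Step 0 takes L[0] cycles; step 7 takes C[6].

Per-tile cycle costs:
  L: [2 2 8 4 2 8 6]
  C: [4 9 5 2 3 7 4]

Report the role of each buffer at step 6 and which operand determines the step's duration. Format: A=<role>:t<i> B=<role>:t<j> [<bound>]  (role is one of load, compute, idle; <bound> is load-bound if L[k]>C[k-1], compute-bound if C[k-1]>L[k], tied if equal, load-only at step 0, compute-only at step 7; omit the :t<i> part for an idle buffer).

step 6: A=load:t6 B=compute:t5 [compute-bound]

  0. 2=2c; end=2; A:t0 B:-
  1. max(2,4)=4c; end=6; A:t0 B:t1
  2. max(8,9)=9c; end=15; A:t2 B:t1
  3. max(4,5)=5c; end=20; A:t2 B:t3
  4. max(2,2)=2c; end=22; A:t4 B:t3
  5. max(8,3)=8c; end=30; A:t4 B:t5
  6. max(6,7)=7c; end=37; A:t6 B:t5
  7. 4=4c; end=41; A:t6 B:t5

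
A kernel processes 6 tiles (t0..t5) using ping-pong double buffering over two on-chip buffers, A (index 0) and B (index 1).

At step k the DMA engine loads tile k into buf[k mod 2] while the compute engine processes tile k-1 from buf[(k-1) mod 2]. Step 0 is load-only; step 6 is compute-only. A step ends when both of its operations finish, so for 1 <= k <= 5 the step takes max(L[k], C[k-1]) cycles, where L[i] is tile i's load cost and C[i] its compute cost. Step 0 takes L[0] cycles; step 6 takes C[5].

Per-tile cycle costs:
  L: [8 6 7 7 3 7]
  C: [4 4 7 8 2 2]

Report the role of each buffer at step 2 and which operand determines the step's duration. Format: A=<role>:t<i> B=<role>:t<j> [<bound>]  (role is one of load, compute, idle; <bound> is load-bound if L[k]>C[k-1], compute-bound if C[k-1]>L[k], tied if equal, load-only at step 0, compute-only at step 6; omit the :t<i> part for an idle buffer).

step 2: A=load:t2 B=compute:t1 [load-bound]

  0. 8=8c; end=8; A:t0 B:-
  1. max(6,4)=6c; end=14; A:t0 B:t1
  2. max(7,4)=7c; end=21; A:t2 B:t1
  3. max(7,7)=7c; end=28; A:t2 B:t3
  4. max(3,8)=8c; end=36; A:t4 B:t3
  5. max(7,2)=7c; end=43; A:t4 B:t5
  6. 2=2c; end=45; A:t4 B:t5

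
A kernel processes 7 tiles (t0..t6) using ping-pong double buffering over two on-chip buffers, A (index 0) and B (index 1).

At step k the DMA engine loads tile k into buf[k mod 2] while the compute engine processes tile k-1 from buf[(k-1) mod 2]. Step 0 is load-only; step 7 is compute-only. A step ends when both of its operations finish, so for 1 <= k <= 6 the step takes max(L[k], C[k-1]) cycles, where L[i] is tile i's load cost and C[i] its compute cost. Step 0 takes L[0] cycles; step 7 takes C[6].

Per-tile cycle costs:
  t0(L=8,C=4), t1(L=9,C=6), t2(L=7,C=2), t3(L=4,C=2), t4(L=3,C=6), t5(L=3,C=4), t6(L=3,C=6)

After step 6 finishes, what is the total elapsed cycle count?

end_cycle[6] = 41

[0] DMA t0→A (8c) ∥ CU idle ⇒ 8c, clock 8
[1] DMA t1→B (9c) ∥ CU A:t0 (4c) ⇒ 9c, clock 17
[2] DMA t2→A (7c) ∥ CU B:t1 (6c) ⇒ 7c, clock 24
[3] DMA t3→B (4c) ∥ CU A:t2 (2c) ⇒ 4c, clock 28
[4] DMA t4→A (3c) ∥ CU B:t3 (2c) ⇒ 3c, clock 31
[5] DMA t5→B (3c) ∥ CU A:t4 (6c) ⇒ 6c, clock 37
[6] DMA t6→A (3c) ∥ CU B:t5 (4c) ⇒ 4c, clock 41
[7] DMA idle ∥ CU A:t6 (6c) ⇒ 6c, clock 47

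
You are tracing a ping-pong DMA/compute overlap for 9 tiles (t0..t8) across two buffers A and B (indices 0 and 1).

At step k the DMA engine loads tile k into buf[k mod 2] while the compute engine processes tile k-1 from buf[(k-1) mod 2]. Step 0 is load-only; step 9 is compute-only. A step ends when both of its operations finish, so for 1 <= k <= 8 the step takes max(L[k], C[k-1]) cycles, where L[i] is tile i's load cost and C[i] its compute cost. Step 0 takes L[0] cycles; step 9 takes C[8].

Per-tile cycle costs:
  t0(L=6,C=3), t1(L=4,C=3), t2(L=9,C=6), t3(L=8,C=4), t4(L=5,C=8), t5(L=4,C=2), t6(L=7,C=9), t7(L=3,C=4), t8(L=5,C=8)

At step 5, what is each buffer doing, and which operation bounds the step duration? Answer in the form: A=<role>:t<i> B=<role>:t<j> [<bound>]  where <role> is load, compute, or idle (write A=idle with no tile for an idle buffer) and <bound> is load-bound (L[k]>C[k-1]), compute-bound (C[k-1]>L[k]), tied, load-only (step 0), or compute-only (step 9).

step 5: A=compute:t4 B=load:t5 [compute-bound]

step 0: L[0]=6 → dur=6, Σ=6 | A=load:t0 B=idle [load-only]
step 1: L[1]=4 C[0]=3 → dur=4, Σ=10 | A=compute:t0 B=load:t1 [load-bound]
step 2: L[2]=9 C[1]=3 → dur=9, Σ=19 | A=load:t2 B=compute:t1 [load-bound]
step 3: L[3]=8 C[2]=6 → dur=8, Σ=27 | A=compute:t2 B=load:t3 [load-bound]
step 4: L[4]=5 C[3]=4 → dur=5, Σ=32 | A=load:t4 B=compute:t3 [load-bound]
step 5: L[5]=4 C[4]=8 → dur=8, Σ=40 | A=compute:t4 B=load:t5 [compute-bound]
step 6: L[6]=7 C[5]=2 → dur=7, Σ=47 | A=load:t6 B=compute:t5 [load-bound]
step 7: L[7]=3 C[6]=9 → dur=9, Σ=56 | A=compute:t6 B=load:t7 [compute-bound]
step 8: L[8]=5 C[7]=4 → dur=5, Σ=61 | A=load:t8 B=compute:t7 [load-bound]
step 9: C[8]=8 → dur=8, Σ=69 | A=compute:t8 B=idle [compute-only]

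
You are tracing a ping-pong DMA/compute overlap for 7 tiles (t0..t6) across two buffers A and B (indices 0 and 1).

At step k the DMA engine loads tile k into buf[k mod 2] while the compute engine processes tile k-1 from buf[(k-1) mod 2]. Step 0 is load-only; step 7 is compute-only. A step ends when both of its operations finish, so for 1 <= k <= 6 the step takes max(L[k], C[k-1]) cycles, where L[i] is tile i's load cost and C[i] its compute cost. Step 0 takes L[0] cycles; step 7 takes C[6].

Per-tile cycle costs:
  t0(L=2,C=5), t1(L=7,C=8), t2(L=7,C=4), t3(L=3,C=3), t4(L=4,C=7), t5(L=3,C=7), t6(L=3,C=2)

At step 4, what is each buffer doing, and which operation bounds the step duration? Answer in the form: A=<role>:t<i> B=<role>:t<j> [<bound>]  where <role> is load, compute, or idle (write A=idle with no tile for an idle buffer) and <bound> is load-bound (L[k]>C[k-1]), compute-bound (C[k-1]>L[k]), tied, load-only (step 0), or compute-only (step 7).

  0. 2=2c; end=2; A:t0 B:-
  1. max(7,5)=7c; end=9; A:t0 B:t1
  2. max(7,8)=8c; end=17; A:t2 B:t1
  3. max(3,4)=4c; end=21; A:t2 B:t3
  4. max(4,3)=4c; end=25; A:t4 B:t3
  5. max(3,7)=7c; end=32; A:t4 B:t5
  6. max(3,7)=7c; end=39; A:t6 B:t5
  7. 2=2c; end=41; A:t6 B:t5

step 4: A=load:t4 B=compute:t3 [load-bound]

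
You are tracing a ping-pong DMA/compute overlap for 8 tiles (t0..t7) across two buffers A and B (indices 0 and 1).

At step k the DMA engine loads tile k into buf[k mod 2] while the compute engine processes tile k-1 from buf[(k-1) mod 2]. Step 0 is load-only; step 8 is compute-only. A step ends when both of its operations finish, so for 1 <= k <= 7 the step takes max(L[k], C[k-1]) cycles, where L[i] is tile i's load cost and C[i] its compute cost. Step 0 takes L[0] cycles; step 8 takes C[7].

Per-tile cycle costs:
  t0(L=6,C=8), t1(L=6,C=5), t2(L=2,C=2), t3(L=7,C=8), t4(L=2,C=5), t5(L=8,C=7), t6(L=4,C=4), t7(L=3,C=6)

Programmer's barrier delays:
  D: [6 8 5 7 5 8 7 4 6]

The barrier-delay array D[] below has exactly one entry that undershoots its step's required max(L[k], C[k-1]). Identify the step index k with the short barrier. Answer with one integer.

k=0 barrier L[0]=6→6c, D[0]=6 ok
k=1 barrier max(L[1]=6,C[0]=8)→8c, D[1]=8 ok
k=2 barrier max(L[2]=2,C[1]=5)→5c, D[2]=5 ok
k=3 barrier max(L[3]=7,C[2]=2)→7c, D[3]=7 ok
k=4 barrier max(L[4]=2,C[3]=8)→8c, D[4]=5 SHORT
k=5 barrier max(L[5]=8,C[4]=5)→8c, D[5]=8 ok
k=6 barrier max(L[6]=4,C[5]=7)→7c, D[6]=7 ok
k=7 barrier max(L[7]=3,C[6]=4)→4c, D[7]=4 ok
k=8 barrier C[7]=6→6c, D[8]=6 ok

hazard at step 4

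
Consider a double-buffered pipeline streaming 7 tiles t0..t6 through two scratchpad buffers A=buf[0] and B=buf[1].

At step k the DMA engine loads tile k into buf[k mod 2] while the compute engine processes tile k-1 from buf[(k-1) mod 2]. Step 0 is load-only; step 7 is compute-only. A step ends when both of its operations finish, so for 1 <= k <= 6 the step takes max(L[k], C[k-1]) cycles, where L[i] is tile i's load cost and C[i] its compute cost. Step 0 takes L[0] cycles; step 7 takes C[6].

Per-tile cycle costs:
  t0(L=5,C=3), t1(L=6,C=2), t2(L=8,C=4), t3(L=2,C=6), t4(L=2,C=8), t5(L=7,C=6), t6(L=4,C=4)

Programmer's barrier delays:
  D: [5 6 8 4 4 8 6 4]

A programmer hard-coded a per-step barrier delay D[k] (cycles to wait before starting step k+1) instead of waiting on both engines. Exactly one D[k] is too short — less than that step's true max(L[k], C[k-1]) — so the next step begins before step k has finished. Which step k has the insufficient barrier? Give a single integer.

hazard at step 4

k=0 barrier L[0]=5→5c, D[0]=5 ok
k=1 barrier max(L[1]=6,C[0]=3)→6c, D[1]=6 ok
k=2 barrier max(L[2]=8,C[1]=2)→8c, D[2]=8 ok
k=3 barrier max(L[3]=2,C[2]=4)→4c, D[3]=4 ok
k=4 barrier max(L[4]=2,C[3]=6)→6c, D[4]=4 SHORT
k=5 barrier max(L[5]=7,C[4]=8)→8c, D[5]=8 ok
k=6 barrier max(L[6]=4,C[5]=6)→6c, D[6]=6 ok
k=7 barrier C[6]=4→4c, D[7]=4 ok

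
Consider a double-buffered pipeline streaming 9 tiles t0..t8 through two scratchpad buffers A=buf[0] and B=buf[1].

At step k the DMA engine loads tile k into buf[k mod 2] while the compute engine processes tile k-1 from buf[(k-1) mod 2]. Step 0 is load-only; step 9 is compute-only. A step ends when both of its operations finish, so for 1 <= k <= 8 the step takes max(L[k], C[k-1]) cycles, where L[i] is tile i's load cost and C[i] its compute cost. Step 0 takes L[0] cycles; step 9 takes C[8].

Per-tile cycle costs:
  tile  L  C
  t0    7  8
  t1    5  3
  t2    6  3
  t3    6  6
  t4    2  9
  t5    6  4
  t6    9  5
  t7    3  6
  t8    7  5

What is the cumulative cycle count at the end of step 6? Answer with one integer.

  0. 7=7c; end=7; A:t0 B:-
  1. max(5,8)=8c; end=15; A:t0 B:t1
  2. max(6,3)=6c; end=21; A:t2 B:t1
  3. max(6,3)=6c; end=27; A:t2 B:t3
  4. max(2,6)=6c; end=33; A:t4 B:t3
  5. max(6,9)=9c; end=42; A:t4 B:t5
  6. max(9,4)=9c; end=51; A:t6 B:t5
  7. max(3,5)=5c; end=56; A:t6 B:t7
  8. max(7,6)=7c; end=63; A:t8 B:t7
  9. 5=5c; end=68; A:t8 B:t7

end_cycle[6] = 51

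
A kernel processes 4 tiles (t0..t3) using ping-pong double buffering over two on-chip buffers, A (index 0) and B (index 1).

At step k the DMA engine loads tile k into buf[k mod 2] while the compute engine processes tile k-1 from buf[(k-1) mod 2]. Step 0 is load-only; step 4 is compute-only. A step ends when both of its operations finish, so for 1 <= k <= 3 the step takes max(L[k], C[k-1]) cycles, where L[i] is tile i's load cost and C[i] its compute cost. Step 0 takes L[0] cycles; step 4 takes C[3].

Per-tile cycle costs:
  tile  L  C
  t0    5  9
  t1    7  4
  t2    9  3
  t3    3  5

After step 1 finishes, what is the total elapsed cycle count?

end_cycle[1] = 14

[0] DMA t0→A (5c) ∥ CU idle ⇒ 5c, clock 5
[1] DMA t1→B (7c) ∥ CU A:t0 (9c) ⇒ 9c, clock 14
[2] DMA t2→A (9c) ∥ CU B:t1 (4c) ⇒ 9c, clock 23
[3] DMA t3→B (3c) ∥ CU A:t2 (3c) ⇒ 3c, clock 26
[4] DMA idle ∥ CU B:t3 (5c) ⇒ 5c, clock 31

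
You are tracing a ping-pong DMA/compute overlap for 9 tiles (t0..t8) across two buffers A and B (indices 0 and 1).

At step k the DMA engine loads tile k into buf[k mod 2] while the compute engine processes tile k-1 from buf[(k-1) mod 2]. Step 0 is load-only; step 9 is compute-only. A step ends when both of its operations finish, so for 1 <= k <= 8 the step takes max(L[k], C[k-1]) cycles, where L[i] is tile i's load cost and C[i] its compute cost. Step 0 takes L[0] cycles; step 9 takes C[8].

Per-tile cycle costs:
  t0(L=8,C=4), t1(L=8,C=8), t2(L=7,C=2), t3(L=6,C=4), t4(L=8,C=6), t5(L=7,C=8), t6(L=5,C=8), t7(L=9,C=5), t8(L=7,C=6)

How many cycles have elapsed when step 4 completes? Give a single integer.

end_cycle[4] = 38

k=0 load=t0/8c comp=- wait=8 total=8
k=1 load=t1/8c comp=t0/4c wait=8 total=16
k=2 load=t2/7c comp=t1/8c wait=8 total=24
k=3 load=t3/6c comp=t2/2c wait=6 total=30
k=4 load=t4/8c comp=t3/4c wait=8 total=38
k=5 load=t5/7c comp=t4/6c wait=7 total=45
k=6 load=t6/5c comp=t5/8c wait=8 total=53
k=7 load=t7/9c comp=t6/8c wait=9 total=62
k=8 load=t8/7c comp=t7/5c wait=7 total=69
k=9 load=- comp=t8/6c wait=6 total=75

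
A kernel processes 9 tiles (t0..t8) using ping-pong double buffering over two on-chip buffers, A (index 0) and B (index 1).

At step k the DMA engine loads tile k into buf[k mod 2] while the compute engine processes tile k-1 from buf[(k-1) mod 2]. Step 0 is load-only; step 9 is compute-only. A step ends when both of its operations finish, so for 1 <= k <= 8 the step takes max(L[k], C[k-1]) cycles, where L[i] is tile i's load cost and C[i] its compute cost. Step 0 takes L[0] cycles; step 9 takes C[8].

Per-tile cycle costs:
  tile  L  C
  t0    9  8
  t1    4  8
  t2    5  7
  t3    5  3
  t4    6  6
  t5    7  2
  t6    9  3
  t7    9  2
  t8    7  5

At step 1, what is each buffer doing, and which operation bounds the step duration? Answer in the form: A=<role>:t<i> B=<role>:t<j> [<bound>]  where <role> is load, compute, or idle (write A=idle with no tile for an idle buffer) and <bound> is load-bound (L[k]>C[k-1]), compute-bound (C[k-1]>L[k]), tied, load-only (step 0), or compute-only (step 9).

step 1: A=compute:t0 B=load:t1 [compute-bound]

step 0: L[0]=9 → dur=9, Σ=9 | A=load:t0 B=idle [load-only]
step 1: L[1]=4 C[0]=8 → dur=8, Σ=17 | A=compute:t0 B=load:t1 [compute-bound]
step 2: L[2]=5 C[1]=8 → dur=8, Σ=25 | A=load:t2 B=compute:t1 [compute-bound]
step 3: L[3]=5 C[2]=7 → dur=7, Σ=32 | A=compute:t2 B=load:t3 [compute-bound]
step 4: L[4]=6 C[3]=3 → dur=6, Σ=38 | A=load:t4 B=compute:t3 [load-bound]
step 5: L[5]=7 C[4]=6 → dur=7, Σ=45 | A=compute:t4 B=load:t5 [load-bound]
step 6: L[6]=9 C[5]=2 → dur=9, Σ=54 | A=load:t6 B=compute:t5 [load-bound]
step 7: L[7]=9 C[6]=3 → dur=9, Σ=63 | A=compute:t6 B=load:t7 [load-bound]
step 8: L[8]=7 C[7]=2 → dur=7, Σ=70 | A=load:t8 B=compute:t7 [load-bound]
step 9: C[8]=5 → dur=5, Σ=75 | A=compute:t8 B=idle [compute-only]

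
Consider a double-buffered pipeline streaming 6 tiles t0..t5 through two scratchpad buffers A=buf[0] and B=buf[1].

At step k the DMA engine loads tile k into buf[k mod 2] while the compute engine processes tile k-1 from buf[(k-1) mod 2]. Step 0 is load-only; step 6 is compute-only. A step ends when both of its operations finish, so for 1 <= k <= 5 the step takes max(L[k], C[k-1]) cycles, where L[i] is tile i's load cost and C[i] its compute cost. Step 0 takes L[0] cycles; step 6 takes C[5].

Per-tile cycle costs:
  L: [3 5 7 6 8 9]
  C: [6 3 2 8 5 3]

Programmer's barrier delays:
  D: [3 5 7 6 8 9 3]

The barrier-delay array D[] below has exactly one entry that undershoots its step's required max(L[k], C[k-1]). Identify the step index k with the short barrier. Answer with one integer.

step 0: need L[0]=3 = 3; D[0]=3 ok
step 1: need max(L[1]=5,C[0]=6) = 6; D[1]=5 SHORT
step 2: need max(L[2]=7,C[1]=3) = 7; D[2]=7 ok
step 3: need max(L[3]=6,C[2]=2) = 6; D[3]=6 ok
step 4: need max(L[4]=8,C[3]=8) = 8; D[4]=8 ok
step 5: need max(L[5]=9,C[4]=5) = 9; D[5]=9 ok
step 6: need C[5]=3 = 3; D[6]=3 ok

hazard at step 1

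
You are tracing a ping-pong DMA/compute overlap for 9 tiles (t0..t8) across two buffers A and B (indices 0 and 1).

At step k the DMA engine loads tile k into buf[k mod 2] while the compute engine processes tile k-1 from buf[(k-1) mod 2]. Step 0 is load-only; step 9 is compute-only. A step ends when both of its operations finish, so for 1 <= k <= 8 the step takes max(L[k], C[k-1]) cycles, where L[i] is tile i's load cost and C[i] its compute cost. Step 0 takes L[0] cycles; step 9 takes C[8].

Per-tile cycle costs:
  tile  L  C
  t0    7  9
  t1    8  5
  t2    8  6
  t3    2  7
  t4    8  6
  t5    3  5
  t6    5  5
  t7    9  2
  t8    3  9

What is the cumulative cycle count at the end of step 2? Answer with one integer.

k=0 load=t0/7c comp=- wait=7 total=7
k=1 load=t1/8c comp=t0/9c wait=9 total=16
k=2 load=t2/8c comp=t1/5c wait=8 total=24
k=3 load=t3/2c comp=t2/6c wait=6 total=30
k=4 load=t4/8c comp=t3/7c wait=8 total=38
k=5 load=t5/3c comp=t4/6c wait=6 total=44
k=6 load=t6/5c comp=t5/5c wait=5 total=49
k=7 load=t7/9c comp=t6/5c wait=9 total=58
k=8 load=t8/3c comp=t7/2c wait=3 total=61
k=9 load=- comp=t8/9c wait=9 total=70

end_cycle[2] = 24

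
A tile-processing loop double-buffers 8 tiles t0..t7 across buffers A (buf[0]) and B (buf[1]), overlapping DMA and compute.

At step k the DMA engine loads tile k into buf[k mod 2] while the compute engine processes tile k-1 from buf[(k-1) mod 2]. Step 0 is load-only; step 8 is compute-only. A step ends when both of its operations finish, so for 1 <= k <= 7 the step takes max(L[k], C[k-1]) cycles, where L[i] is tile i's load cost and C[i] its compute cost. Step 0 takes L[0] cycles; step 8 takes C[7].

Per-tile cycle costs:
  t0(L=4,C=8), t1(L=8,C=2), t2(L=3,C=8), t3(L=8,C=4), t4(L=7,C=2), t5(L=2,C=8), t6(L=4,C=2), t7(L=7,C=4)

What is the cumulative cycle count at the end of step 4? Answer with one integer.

end_cycle[4] = 30

[0] DMA t0→A (4c) ∥ CU idle ⇒ 4c, clock 4
[1] DMA t1→B (8c) ∥ CU A:t0 (8c) ⇒ 8c, clock 12
[2] DMA t2→A (3c) ∥ CU B:t1 (2c) ⇒ 3c, clock 15
[3] DMA t3→B (8c) ∥ CU A:t2 (8c) ⇒ 8c, clock 23
[4] DMA t4→A (7c) ∥ CU B:t3 (4c) ⇒ 7c, clock 30
[5] DMA t5→B (2c) ∥ CU A:t4 (2c) ⇒ 2c, clock 32
[6] DMA t6→A (4c) ∥ CU B:t5 (8c) ⇒ 8c, clock 40
[7] DMA t7→B (7c) ∥ CU A:t6 (2c) ⇒ 7c, clock 47
[8] DMA idle ∥ CU B:t7 (4c) ⇒ 4c, clock 51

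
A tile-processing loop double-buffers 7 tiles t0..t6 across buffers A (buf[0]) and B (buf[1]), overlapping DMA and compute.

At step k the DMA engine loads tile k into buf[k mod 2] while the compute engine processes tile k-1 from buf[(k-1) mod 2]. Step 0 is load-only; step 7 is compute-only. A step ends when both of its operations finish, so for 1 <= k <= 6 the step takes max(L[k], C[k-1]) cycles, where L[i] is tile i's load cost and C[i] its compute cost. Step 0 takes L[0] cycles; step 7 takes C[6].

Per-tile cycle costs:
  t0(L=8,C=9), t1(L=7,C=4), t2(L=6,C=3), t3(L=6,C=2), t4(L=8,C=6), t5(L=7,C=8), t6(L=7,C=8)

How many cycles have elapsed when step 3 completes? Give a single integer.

end_cycle[3] = 29

[0] DMA t0→A (8c) ∥ CU idle ⇒ 8c, clock 8
[1] DMA t1→B (7c) ∥ CU A:t0 (9c) ⇒ 9c, clock 17
[2] DMA t2→A (6c) ∥ CU B:t1 (4c) ⇒ 6c, clock 23
[3] DMA t3→B (6c) ∥ CU A:t2 (3c) ⇒ 6c, clock 29
[4] DMA t4→A (8c) ∥ CU B:t3 (2c) ⇒ 8c, clock 37
[5] DMA t5→B (7c) ∥ CU A:t4 (6c) ⇒ 7c, clock 44
[6] DMA t6→A (7c) ∥ CU B:t5 (8c) ⇒ 8c, clock 52
[7] DMA idle ∥ CU A:t6 (8c) ⇒ 8c, clock 60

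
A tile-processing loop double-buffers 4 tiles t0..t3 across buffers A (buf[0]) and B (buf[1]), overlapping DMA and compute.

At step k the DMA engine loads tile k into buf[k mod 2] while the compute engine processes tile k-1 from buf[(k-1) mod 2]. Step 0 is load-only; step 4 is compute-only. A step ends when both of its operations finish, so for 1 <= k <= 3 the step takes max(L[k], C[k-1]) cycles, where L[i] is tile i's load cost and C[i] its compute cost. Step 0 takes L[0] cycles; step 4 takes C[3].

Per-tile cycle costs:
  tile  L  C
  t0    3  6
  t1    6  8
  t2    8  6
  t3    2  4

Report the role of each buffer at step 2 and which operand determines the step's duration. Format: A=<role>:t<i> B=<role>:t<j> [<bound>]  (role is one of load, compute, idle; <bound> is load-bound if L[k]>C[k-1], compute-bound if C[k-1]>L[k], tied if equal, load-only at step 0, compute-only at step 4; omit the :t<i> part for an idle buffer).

step 2: A=load:t2 B=compute:t1 [tied]

[0] DMA t0→A (3c) ∥ CU idle ⇒ 3c, clock 3
[1] DMA t1→B (6c) ∥ CU A:t0 (6c) ⇒ 6c, clock 9
[2] DMA t2→A (8c) ∥ CU B:t1 (8c) ⇒ 8c, clock 17
[3] DMA t3→B (2c) ∥ CU A:t2 (6c) ⇒ 6c, clock 23
[4] DMA idle ∥ CU B:t3 (4c) ⇒ 4c, clock 27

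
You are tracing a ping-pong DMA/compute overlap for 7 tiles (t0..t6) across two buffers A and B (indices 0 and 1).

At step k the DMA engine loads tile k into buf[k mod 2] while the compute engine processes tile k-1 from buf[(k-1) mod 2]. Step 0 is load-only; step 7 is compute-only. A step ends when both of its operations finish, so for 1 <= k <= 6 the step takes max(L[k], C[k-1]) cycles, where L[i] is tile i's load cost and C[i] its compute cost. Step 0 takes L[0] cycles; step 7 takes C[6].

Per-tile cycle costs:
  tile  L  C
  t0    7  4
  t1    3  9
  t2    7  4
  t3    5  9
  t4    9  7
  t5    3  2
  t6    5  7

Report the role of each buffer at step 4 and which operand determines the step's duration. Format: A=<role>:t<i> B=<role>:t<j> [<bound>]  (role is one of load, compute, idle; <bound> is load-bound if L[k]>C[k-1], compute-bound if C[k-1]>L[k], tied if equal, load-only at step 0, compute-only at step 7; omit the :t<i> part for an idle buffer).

step 4: A=load:t4 B=compute:t3 [tied]

  0. 7=7c; end=7; A:t0 B:-
  1. max(3,4)=4c; end=11; A:t0 B:t1
  2. max(7,9)=9c; end=20; A:t2 B:t1
  3. max(5,4)=5c; end=25; A:t2 B:t3
  4. max(9,9)=9c; end=34; A:t4 B:t3
  5. max(3,7)=7c; end=41; A:t4 B:t5
  6. max(5,2)=5c; end=46; A:t6 B:t5
  7. 7=7c; end=53; A:t6 B:t5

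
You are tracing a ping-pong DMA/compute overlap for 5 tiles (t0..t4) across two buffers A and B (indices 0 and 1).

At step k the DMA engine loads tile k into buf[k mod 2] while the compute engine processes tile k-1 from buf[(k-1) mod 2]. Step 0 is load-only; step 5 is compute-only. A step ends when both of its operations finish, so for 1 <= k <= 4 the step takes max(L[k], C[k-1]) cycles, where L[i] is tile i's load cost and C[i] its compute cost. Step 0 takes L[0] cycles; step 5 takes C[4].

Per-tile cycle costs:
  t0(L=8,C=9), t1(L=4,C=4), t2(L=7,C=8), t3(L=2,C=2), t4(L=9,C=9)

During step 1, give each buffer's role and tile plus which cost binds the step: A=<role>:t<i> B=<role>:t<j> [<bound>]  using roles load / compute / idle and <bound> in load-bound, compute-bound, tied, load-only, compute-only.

step 1: A=compute:t0 B=load:t1 [compute-bound]

[0] DMA t0→A (8c) ∥ CU idle ⇒ 8c, clock 8
[1] DMA t1→B (4c) ∥ CU A:t0 (9c) ⇒ 9c, clock 17
[2] DMA t2→A (7c) ∥ CU B:t1 (4c) ⇒ 7c, clock 24
[3] DMA t3→B (2c) ∥ CU A:t2 (8c) ⇒ 8c, clock 32
[4] DMA t4→A (9c) ∥ CU B:t3 (2c) ⇒ 9c, clock 41
[5] DMA idle ∥ CU A:t4 (9c) ⇒ 9c, clock 50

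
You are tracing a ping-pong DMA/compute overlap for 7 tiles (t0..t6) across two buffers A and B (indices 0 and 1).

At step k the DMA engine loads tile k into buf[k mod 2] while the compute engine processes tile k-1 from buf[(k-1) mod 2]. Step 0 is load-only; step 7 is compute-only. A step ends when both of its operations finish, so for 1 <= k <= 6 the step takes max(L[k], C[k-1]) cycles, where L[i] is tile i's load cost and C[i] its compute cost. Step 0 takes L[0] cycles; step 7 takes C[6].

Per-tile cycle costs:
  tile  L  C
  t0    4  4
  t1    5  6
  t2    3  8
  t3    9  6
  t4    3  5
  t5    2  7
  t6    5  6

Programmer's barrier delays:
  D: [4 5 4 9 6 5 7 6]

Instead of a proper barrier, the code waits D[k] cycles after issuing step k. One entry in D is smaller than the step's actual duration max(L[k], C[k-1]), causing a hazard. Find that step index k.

hazard at step 2

[0] required=L[0]=4=4 vs D=4 ok
[1] required=max(L[1]=5,C[0]=4)=5 vs D=5 ok
[2] required=max(L[2]=3,C[1]=6)=6 vs D=4 SHORT
[3] required=max(L[3]=9,C[2]=8)=9 vs D=9 ok
[4] required=max(L[4]=3,C[3]=6)=6 vs D=6 ok
[5] required=max(L[5]=2,C[4]=5)=5 vs D=5 ok
[6] required=max(L[6]=5,C[5]=7)=7 vs D=7 ok
[7] required=C[6]=6=6 vs D=6 ok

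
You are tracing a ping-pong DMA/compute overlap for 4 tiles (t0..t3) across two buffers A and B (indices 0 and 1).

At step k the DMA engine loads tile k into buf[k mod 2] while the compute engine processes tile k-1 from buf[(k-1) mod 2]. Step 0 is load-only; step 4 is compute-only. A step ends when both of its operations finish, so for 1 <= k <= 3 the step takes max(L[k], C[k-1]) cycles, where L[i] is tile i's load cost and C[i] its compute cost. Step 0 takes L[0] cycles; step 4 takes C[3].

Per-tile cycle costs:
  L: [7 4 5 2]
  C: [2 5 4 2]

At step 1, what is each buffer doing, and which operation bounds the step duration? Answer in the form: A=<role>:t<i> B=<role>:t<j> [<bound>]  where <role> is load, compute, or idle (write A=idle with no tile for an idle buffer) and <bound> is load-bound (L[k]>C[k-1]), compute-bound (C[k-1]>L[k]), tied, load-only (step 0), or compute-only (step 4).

step 1: A=compute:t0 B=load:t1 [load-bound]

  0. 7=7c; end=7; A:t0 B:-
  1. max(4,2)=4c; end=11; A:t0 B:t1
  2. max(5,5)=5c; end=16; A:t2 B:t1
  3. max(2,4)=4c; end=20; A:t2 B:t3
  4. 2=2c; end=22; A:t2 B:t3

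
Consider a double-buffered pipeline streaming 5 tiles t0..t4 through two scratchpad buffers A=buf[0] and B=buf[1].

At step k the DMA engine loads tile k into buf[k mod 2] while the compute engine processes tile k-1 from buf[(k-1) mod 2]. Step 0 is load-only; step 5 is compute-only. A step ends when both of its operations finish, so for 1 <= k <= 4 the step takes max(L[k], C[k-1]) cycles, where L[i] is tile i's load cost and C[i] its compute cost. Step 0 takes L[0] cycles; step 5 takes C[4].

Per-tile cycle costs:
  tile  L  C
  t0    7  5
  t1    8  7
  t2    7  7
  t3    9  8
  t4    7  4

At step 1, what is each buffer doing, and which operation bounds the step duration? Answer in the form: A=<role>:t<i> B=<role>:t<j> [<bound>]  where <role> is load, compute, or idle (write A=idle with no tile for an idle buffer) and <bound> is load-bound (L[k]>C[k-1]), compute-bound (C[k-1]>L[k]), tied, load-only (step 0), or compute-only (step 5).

k=0 load=t0/7c comp=- wait=7 total=7
k=1 load=t1/8c comp=t0/5c wait=8 total=15
k=2 load=t2/7c comp=t1/7c wait=7 total=22
k=3 load=t3/9c comp=t2/7c wait=9 total=31
k=4 load=t4/7c comp=t3/8c wait=8 total=39
k=5 load=- comp=t4/4c wait=4 total=43

step 1: A=compute:t0 B=load:t1 [load-bound]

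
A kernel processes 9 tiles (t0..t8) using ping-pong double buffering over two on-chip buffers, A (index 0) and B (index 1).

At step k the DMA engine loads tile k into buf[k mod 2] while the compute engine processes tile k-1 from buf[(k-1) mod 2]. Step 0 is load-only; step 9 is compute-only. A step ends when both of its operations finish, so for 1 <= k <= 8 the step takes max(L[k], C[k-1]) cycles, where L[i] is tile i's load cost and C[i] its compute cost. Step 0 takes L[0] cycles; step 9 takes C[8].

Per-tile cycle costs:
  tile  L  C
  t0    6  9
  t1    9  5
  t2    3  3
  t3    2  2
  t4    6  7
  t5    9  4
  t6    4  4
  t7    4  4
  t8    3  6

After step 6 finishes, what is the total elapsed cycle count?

end_cycle[6] = 42

k=0 load=t0/6c comp=- wait=6 total=6
k=1 load=t1/9c comp=t0/9c wait=9 total=15
k=2 load=t2/3c comp=t1/5c wait=5 total=20
k=3 load=t3/2c comp=t2/3c wait=3 total=23
k=4 load=t4/6c comp=t3/2c wait=6 total=29
k=5 load=t5/9c comp=t4/7c wait=9 total=38
k=6 load=t6/4c comp=t5/4c wait=4 total=42
k=7 load=t7/4c comp=t6/4c wait=4 total=46
k=8 load=t8/3c comp=t7/4c wait=4 total=50
k=9 load=- comp=t8/6c wait=6 total=56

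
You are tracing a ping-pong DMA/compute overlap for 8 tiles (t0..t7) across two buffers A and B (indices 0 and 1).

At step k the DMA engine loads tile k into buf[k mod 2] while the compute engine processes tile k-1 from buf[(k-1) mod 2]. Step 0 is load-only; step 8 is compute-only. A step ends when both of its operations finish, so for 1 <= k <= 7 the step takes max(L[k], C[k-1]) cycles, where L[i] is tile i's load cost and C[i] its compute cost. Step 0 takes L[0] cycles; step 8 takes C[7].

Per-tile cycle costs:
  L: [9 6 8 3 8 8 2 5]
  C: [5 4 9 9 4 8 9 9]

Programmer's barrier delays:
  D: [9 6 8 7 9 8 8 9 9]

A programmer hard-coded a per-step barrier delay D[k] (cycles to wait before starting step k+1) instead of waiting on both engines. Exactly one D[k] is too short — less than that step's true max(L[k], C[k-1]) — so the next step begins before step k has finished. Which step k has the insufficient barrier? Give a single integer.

hazard at step 3

k=0 barrier L[0]=9→9c, D[0]=9 ok
k=1 barrier max(L[1]=6,C[0]=5)→6c, D[1]=6 ok
k=2 barrier max(L[2]=8,C[1]=4)→8c, D[2]=8 ok
k=3 barrier max(L[3]=3,C[2]=9)→9c, D[3]=7 SHORT
k=4 barrier max(L[4]=8,C[3]=9)→9c, D[4]=9 ok
k=5 barrier max(L[5]=8,C[4]=4)→8c, D[5]=8 ok
k=6 barrier max(L[6]=2,C[5]=8)→8c, D[6]=8 ok
k=7 barrier max(L[7]=5,C[6]=9)→9c, D[7]=9 ok
k=8 barrier C[7]=9→9c, D[8]=9 ok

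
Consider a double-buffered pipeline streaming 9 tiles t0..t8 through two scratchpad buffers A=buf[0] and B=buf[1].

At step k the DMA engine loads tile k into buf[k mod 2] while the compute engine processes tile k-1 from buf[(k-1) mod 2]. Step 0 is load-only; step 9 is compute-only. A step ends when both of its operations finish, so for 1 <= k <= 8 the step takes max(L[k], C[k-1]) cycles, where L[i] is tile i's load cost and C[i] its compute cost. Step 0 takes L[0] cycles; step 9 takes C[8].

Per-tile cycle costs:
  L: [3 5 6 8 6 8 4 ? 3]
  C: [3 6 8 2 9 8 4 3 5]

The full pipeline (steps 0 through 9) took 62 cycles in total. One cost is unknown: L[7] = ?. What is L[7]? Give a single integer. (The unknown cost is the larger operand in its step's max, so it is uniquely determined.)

step 0 = dur = L[0]=3 = 3
step 1 = dur = max(L[1]=5, C[0]=3) = 5
step 2 = dur = max(L[2]=6, C[1]=6) = 6
step 3 = dur = max(L[3]=8, C[2]=8) = 8
step 4 = dur = max(L[4]=6, C[3]=2) = 6
step 5 = dur = max(L[5]=8, C[4]=9) = 9
step 6 = dur = max(L[6]=4, C[5]=8) = 8
step 7 = dur = max(L[7]=?, C[6]=4) = L[7]  (unknown; binding)
step 8 = dur = max(L[8]=3, C[7]=3) = 3
step 9 = dur = C[8]=5 = 5
sum of known step durations = 53
dur[7] = total - known = 62 - 53 = 9
L[7] is the binding max in step 7, so L[7] = dur[7] = 9

L[7] = 9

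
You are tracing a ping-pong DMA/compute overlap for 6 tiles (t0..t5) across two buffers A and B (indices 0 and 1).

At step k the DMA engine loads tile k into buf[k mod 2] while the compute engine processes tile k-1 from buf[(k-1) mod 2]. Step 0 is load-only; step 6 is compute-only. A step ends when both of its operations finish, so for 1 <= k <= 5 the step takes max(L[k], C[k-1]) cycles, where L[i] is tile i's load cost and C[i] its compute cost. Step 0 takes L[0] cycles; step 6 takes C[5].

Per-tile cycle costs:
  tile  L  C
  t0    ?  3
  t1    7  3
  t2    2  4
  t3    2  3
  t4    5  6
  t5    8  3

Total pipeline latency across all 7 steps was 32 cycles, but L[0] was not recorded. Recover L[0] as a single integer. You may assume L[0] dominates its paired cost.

step 0: dur = L[0]=? = L[0]  (unknown; binding)
step 1: dur = max(L[1]=7, C[0]=3) = 7
step 2: dur = max(L[2]=2, C[1]=3) = 3
step 3: dur = max(L[3]=2, C[2]=4) = 4
step 4: dur = max(L[4]=5, C[3]=3) = 5
step 5: dur = max(L[5]=8, C[4]=6) = 8
step 6: dur = C[5]=3 = 3
sum of known step durations = 30
dur[0] = total - known = 32 - 30 = 2
L[0] is the binding max in step 0, so L[0] = dur[0] = 2

L[0] = 2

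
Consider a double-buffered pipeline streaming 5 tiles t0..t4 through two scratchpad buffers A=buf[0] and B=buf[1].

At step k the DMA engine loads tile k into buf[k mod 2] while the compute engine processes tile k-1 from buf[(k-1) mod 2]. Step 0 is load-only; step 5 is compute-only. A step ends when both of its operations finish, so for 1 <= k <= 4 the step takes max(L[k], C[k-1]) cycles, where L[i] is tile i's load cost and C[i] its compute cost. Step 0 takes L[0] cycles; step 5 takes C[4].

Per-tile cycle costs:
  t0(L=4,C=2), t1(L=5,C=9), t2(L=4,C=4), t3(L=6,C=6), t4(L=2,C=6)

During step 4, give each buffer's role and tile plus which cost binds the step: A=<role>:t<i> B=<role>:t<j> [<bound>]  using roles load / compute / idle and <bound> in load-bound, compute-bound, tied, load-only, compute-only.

step 4: A=load:t4 B=compute:t3 [compute-bound]

step 0: L[0]=4 → dur=4, Σ=4 | A=load:t0 B=idle [load-only]
step 1: L[1]=5 C[0]=2 → dur=5, Σ=9 | A=compute:t0 B=load:t1 [load-bound]
step 2: L[2]=4 C[1]=9 → dur=9, Σ=18 | A=load:t2 B=compute:t1 [compute-bound]
step 3: L[3]=6 C[2]=4 → dur=6, Σ=24 | A=compute:t2 B=load:t3 [load-bound]
step 4: L[4]=2 C[3]=6 → dur=6, Σ=30 | A=load:t4 B=compute:t3 [compute-bound]
step 5: C[4]=6 → dur=6, Σ=36 | A=compute:t4 B=idle [compute-only]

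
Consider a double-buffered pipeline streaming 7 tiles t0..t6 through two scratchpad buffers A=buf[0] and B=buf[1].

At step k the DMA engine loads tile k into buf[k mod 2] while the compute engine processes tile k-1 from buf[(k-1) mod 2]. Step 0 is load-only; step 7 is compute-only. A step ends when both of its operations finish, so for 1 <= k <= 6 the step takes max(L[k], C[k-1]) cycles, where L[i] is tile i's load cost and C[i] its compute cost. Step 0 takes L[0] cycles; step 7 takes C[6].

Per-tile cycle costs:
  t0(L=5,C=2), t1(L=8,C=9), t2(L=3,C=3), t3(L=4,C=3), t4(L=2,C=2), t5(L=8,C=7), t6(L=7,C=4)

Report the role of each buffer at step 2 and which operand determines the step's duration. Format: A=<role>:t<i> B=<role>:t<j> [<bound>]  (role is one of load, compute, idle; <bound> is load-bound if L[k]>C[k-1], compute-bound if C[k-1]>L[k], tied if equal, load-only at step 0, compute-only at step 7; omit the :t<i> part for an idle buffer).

[0] DMA t0→A (5c) ∥ CU idle ⇒ 5c, clock 5
[1] DMA t1→B (8c) ∥ CU A:t0 (2c) ⇒ 8c, clock 13
[2] DMA t2→A (3c) ∥ CU B:t1 (9c) ⇒ 9c, clock 22
[3] DMA t3→B (4c) ∥ CU A:t2 (3c) ⇒ 4c, clock 26
[4] DMA t4→A (2c) ∥ CU B:t3 (3c) ⇒ 3c, clock 29
[5] DMA t5→B (8c) ∥ CU A:t4 (2c) ⇒ 8c, clock 37
[6] DMA t6→A (7c) ∥ CU B:t5 (7c) ⇒ 7c, clock 44
[7] DMA idle ∥ CU A:t6 (4c) ⇒ 4c, clock 48

step 2: A=load:t2 B=compute:t1 [compute-bound]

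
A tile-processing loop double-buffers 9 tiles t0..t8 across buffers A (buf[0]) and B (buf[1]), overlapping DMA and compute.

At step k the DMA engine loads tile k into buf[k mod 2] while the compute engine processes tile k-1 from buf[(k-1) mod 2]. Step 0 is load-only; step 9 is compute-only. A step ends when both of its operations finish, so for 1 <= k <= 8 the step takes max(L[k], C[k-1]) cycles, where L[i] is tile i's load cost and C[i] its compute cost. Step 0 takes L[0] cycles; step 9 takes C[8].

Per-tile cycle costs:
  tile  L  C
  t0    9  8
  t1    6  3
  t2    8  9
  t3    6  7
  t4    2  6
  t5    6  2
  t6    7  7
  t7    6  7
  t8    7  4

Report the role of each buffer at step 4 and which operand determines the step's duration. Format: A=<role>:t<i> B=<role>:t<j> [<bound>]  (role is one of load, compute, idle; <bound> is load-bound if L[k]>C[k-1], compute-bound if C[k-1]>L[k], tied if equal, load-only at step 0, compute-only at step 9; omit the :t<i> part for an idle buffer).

step 4: A=load:t4 B=compute:t3 [compute-bound]

[0] DMA t0→A (9c) ∥ CU idle ⇒ 9c, clock 9
[1] DMA t1→B (6c) ∥ CU A:t0 (8c) ⇒ 8c, clock 17
[2] DMA t2→A (8c) ∥ CU B:t1 (3c) ⇒ 8c, clock 25
[3] DMA t3→B (6c) ∥ CU A:t2 (9c) ⇒ 9c, clock 34
[4] DMA t4→A (2c) ∥ CU B:t3 (7c) ⇒ 7c, clock 41
[5] DMA t5→B (6c) ∥ CU A:t4 (6c) ⇒ 6c, clock 47
[6] DMA t6→A (7c) ∥ CU B:t5 (2c) ⇒ 7c, clock 54
[7] DMA t7→B (6c) ∥ CU A:t6 (7c) ⇒ 7c, clock 61
[8] DMA t8→A (7c) ∥ CU B:t7 (7c) ⇒ 7c, clock 68
[9] DMA idle ∥ CU A:t8 (4c) ⇒ 4c, clock 72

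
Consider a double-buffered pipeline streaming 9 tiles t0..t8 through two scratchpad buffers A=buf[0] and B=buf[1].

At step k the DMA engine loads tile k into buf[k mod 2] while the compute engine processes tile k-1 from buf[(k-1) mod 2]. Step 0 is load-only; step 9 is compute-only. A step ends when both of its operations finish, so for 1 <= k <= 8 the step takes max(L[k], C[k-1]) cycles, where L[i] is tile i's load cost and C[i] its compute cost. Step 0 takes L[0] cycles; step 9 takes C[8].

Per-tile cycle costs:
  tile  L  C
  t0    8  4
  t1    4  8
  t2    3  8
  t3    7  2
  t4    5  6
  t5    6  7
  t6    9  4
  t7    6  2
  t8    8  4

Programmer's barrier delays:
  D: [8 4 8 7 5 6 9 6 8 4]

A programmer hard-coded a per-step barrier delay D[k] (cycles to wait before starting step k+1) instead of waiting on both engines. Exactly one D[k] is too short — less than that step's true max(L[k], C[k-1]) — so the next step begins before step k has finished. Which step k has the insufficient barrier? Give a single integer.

hazard at step 3

step 0: need L[0]=8 = 8; D[0]=8 ok
step 1: need max(L[1]=4,C[0]=4) = 4; D[1]=4 ok
step 2: need max(L[2]=3,C[1]=8) = 8; D[2]=8 ok
step 3: need max(L[3]=7,C[2]=8) = 8; D[3]=7 SHORT
step 4: need max(L[4]=5,C[3]=2) = 5; D[4]=5 ok
step 5: need max(L[5]=6,C[4]=6) = 6; D[5]=6 ok
step 6: need max(L[6]=9,C[5]=7) = 9; D[6]=9 ok
step 7: need max(L[7]=6,C[6]=4) = 6; D[7]=6 ok
step 8: need max(L[8]=8,C[7]=2) = 8; D[8]=8 ok
step 9: need C[8]=4 = 4; D[9]=4 ok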